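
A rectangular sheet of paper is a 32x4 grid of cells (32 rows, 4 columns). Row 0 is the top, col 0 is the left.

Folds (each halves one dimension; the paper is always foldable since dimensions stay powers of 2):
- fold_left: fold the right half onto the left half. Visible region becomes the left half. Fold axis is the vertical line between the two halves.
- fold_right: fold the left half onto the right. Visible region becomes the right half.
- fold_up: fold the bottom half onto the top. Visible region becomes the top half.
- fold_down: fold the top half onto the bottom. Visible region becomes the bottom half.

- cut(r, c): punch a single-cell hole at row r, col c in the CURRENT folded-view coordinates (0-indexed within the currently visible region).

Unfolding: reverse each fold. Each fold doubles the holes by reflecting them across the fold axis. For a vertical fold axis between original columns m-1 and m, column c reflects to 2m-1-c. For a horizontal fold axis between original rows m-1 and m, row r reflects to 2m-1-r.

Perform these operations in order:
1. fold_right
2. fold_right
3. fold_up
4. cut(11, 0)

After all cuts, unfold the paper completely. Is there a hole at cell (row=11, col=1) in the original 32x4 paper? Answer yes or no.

Answer: yes

Derivation:
Op 1 fold_right: fold axis v@2; visible region now rows[0,32) x cols[2,4) = 32x2
Op 2 fold_right: fold axis v@3; visible region now rows[0,32) x cols[3,4) = 32x1
Op 3 fold_up: fold axis h@16; visible region now rows[0,16) x cols[3,4) = 16x1
Op 4 cut(11, 0): punch at orig (11,3); cuts so far [(11, 3)]; region rows[0,16) x cols[3,4) = 16x1
Unfold 1 (reflect across h@16): 2 holes -> [(11, 3), (20, 3)]
Unfold 2 (reflect across v@3): 4 holes -> [(11, 2), (11, 3), (20, 2), (20, 3)]
Unfold 3 (reflect across v@2): 8 holes -> [(11, 0), (11, 1), (11, 2), (11, 3), (20, 0), (20, 1), (20, 2), (20, 3)]
Holes: [(11, 0), (11, 1), (11, 2), (11, 3), (20, 0), (20, 1), (20, 2), (20, 3)]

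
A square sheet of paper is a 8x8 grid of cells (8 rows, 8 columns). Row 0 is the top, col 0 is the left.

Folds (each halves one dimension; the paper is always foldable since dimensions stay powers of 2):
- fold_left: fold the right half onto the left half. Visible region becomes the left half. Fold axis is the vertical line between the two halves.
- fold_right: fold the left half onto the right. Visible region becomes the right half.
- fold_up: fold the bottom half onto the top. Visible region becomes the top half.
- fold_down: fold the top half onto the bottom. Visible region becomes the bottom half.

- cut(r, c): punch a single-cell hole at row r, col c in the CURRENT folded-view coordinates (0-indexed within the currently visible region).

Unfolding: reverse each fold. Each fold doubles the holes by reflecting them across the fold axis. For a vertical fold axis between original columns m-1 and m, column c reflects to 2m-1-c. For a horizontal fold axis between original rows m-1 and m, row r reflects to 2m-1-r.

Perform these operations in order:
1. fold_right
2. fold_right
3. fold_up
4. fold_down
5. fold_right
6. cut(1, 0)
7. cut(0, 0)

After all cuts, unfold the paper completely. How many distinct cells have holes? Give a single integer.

Op 1 fold_right: fold axis v@4; visible region now rows[0,8) x cols[4,8) = 8x4
Op 2 fold_right: fold axis v@6; visible region now rows[0,8) x cols[6,8) = 8x2
Op 3 fold_up: fold axis h@4; visible region now rows[0,4) x cols[6,8) = 4x2
Op 4 fold_down: fold axis h@2; visible region now rows[2,4) x cols[6,8) = 2x2
Op 5 fold_right: fold axis v@7; visible region now rows[2,4) x cols[7,8) = 2x1
Op 6 cut(1, 0): punch at orig (3,7); cuts so far [(3, 7)]; region rows[2,4) x cols[7,8) = 2x1
Op 7 cut(0, 0): punch at orig (2,7); cuts so far [(2, 7), (3, 7)]; region rows[2,4) x cols[7,8) = 2x1
Unfold 1 (reflect across v@7): 4 holes -> [(2, 6), (2, 7), (3, 6), (3, 7)]
Unfold 2 (reflect across h@2): 8 holes -> [(0, 6), (0, 7), (1, 6), (1, 7), (2, 6), (2, 7), (3, 6), (3, 7)]
Unfold 3 (reflect across h@4): 16 holes -> [(0, 6), (0, 7), (1, 6), (1, 7), (2, 6), (2, 7), (3, 6), (3, 7), (4, 6), (4, 7), (5, 6), (5, 7), (6, 6), (6, 7), (7, 6), (7, 7)]
Unfold 4 (reflect across v@6): 32 holes -> [(0, 4), (0, 5), (0, 6), (0, 7), (1, 4), (1, 5), (1, 6), (1, 7), (2, 4), (2, 5), (2, 6), (2, 7), (3, 4), (3, 5), (3, 6), (3, 7), (4, 4), (4, 5), (4, 6), (4, 7), (5, 4), (5, 5), (5, 6), (5, 7), (6, 4), (6, 5), (6, 6), (6, 7), (7, 4), (7, 5), (7, 6), (7, 7)]
Unfold 5 (reflect across v@4): 64 holes -> [(0, 0), (0, 1), (0, 2), (0, 3), (0, 4), (0, 5), (0, 6), (0, 7), (1, 0), (1, 1), (1, 2), (1, 3), (1, 4), (1, 5), (1, 6), (1, 7), (2, 0), (2, 1), (2, 2), (2, 3), (2, 4), (2, 5), (2, 6), (2, 7), (3, 0), (3, 1), (3, 2), (3, 3), (3, 4), (3, 5), (3, 6), (3, 7), (4, 0), (4, 1), (4, 2), (4, 3), (4, 4), (4, 5), (4, 6), (4, 7), (5, 0), (5, 1), (5, 2), (5, 3), (5, 4), (5, 5), (5, 6), (5, 7), (6, 0), (6, 1), (6, 2), (6, 3), (6, 4), (6, 5), (6, 6), (6, 7), (7, 0), (7, 1), (7, 2), (7, 3), (7, 4), (7, 5), (7, 6), (7, 7)]

Answer: 64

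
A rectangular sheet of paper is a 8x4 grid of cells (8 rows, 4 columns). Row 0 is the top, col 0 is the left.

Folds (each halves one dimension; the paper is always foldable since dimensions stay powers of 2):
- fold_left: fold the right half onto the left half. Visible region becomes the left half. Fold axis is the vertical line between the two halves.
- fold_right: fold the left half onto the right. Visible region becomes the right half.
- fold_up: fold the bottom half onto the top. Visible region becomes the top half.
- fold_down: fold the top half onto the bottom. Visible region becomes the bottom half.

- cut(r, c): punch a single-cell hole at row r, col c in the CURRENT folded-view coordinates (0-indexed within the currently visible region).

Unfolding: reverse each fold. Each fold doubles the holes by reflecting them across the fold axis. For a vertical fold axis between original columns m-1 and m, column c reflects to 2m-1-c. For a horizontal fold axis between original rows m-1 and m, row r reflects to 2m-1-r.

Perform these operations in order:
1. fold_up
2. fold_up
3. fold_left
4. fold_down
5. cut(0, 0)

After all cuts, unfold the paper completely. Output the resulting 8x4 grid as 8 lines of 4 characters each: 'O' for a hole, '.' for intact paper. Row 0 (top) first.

Answer: O..O
O..O
O..O
O..O
O..O
O..O
O..O
O..O

Derivation:
Op 1 fold_up: fold axis h@4; visible region now rows[0,4) x cols[0,4) = 4x4
Op 2 fold_up: fold axis h@2; visible region now rows[0,2) x cols[0,4) = 2x4
Op 3 fold_left: fold axis v@2; visible region now rows[0,2) x cols[0,2) = 2x2
Op 4 fold_down: fold axis h@1; visible region now rows[1,2) x cols[0,2) = 1x2
Op 5 cut(0, 0): punch at orig (1,0); cuts so far [(1, 0)]; region rows[1,2) x cols[0,2) = 1x2
Unfold 1 (reflect across h@1): 2 holes -> [(0, 0), (1, 0)]
Unfold 2 (reflect across v@2): 4 holes -> [(0, 0), (0, 3), (1, 0), (1, 3)]
Unfold 3 (reflect across h@2): 8 holes -> [(0, 0), (0, 3), (1, 0), (1, 3), (2, 0), (2, 3), (3, 0), (3, 3)]
Unfold 4 (reflect across h@4): 16 holes -> [(0, 0), (0, 3), (1, 0), (1, 3), (2, 0), (2, 3), (3, 0), (3, 3), (4, 0), (4, 3), (5, 0), (5, 3), (6, 0), (6, 3), (7, 0), (7, 3)]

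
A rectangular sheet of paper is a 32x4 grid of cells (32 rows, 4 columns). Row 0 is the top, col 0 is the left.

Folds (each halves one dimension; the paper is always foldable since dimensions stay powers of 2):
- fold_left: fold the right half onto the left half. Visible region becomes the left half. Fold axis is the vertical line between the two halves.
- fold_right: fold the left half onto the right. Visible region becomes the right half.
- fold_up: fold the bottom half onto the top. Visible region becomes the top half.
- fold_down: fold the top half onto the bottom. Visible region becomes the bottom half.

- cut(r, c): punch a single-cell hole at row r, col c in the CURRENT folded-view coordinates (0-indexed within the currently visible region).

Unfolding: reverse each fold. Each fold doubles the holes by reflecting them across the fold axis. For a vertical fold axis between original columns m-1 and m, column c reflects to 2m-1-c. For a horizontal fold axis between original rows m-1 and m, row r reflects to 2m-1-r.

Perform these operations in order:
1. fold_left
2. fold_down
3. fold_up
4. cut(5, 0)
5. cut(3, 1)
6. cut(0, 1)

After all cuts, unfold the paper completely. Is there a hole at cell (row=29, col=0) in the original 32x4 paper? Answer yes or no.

Op 1 fold_left: fold axis v@2; visible region now rows[0,32) x cols[0,2) = 32x2
Op 2 fold_down: fold axis h@16; visible region now rows[16,32) x cols[0,2) = 16x2
Op 3 fold_up: fold axis h@24; visible region now rows[16,24) x cols[0,2) = 8x2
Op 4 cut(5, 0): punch at orig (21,0); cuts so far [(21, 0)]; region rows[16,24) x cols[0,2) = 8x2
Op 5 cut(3, 1): punch at orig (19,1); cuts so far [(19, 1), (21, 0)]; region rows[16,24) x cols[0,2) = 8x2
Op 6 cut(0, 1): punch at orig (16,1); cuts so far [(16, 1), (19, 1), (21, 0)]; region rows[16,24) x cols[0,2) = 8x2
Unfold 1 (reflect across h@24): 6 holes -> [(16, 1), (19, 1), (21, 0), (26, 0), (28, 1), (31, 1)]
Unfold 2 (reflect across h@16): 12 holes -> [(0, 1), (3, 1), (5, 0), (10, 0), (12, 1), (15, 1), (16, 1), (19, 1), (21, 0), (26, 0), (28, 1), (31, 1)]
Unfold 3 (reflect across v@2): 24 holes -> [(0, 1), (0, 2), (3, 1), (3, 2), (5, 0), (5, 3), (10, 0), (10, 3), (12, 1), (12, 2), (15, 1), (15, 2), (16, 1), (16, 2), (19, 1), (19, 2), (21, 0), (21, 3), (26, 0), (26, 3), (28, 1), (28, 2), (31, 1), (31, 2)]
Holes: [(0, 1), (0, 2), (3, 1), (3, 2), (5, 0), (5, 3), (10, 0), (10, 3), (12, 1), (12, 2), (15, 1), (15, 2), (16, 1), (16, 2), (19, 1), (19, 2), (21, 0), (21, 3), (26, 0), (26, 3), (28, 1), (28, 2), (31, 1), (31, 2)]

Answer: no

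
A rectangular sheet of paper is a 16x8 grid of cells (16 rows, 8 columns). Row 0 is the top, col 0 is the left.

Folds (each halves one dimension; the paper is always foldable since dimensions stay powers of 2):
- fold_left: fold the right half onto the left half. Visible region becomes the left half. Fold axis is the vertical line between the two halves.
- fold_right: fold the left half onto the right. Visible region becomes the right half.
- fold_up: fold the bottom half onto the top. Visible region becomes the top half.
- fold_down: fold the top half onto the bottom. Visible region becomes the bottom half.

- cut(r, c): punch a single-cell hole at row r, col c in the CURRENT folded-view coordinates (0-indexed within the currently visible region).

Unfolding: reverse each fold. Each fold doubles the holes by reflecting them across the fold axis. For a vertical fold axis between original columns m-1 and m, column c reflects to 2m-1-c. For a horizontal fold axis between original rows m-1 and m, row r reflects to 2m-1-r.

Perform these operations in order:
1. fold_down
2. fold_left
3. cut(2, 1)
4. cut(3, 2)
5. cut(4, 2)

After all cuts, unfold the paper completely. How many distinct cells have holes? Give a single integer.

Answer: 12

Derivation:
Op 1 fold_down: fold axis h@8; visible region now rows[8,16) x cols[0,8) = 8x8
Op 2 fold_left: fold axis v@4; visible region now rows[8,16) x cols[0,4) = 8x4
Op 3 cut(2, 1): punch at orig (10,1); cuts so far [(10, 1)]; region rows[8,16) x cols[0,4) = 8x4
Op 4 cut(3, 2): punch at orig (11,2); cuts so far [(10, 1), (11, 2)]; region rows[8,16) x cols[0,4) = 8x4
Op 5 cut(4, 2): punch at orig (12,2); cuts so far [(10, 1), (11, 2), (12, 2)]; region rows[8,16) x cols[0,4) = 8x4
Unfold 1 (reflect across v@4): 6 holes -> [(10, 1), (10, 6), (11, 2), (11, 5), (12, 2), (12, 5)]
Unfold 2 (reflect across h@8): 12 holes -> [(3, 2), (3, 5), (4, 2), (4, 5), (5, 1), (5, 6), (10, 1), (10, 6), (11, 2), (11, 5), (12, 2), (12, 5)]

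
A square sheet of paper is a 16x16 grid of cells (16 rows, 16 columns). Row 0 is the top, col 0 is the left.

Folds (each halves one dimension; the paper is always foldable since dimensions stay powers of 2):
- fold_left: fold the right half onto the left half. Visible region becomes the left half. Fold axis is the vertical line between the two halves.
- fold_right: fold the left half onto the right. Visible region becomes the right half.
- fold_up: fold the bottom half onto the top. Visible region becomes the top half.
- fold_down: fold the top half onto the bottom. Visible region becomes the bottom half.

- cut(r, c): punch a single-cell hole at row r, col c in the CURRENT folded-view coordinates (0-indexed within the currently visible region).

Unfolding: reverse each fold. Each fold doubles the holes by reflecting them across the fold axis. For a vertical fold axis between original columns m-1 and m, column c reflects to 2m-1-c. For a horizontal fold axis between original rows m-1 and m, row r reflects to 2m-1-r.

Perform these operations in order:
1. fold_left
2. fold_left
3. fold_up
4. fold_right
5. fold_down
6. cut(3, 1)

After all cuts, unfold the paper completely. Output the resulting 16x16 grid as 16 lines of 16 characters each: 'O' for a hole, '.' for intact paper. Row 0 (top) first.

Answer: O..OO..OO..OO..O
................
................
................
................
................
................
O..OO..OO..OO..O
O..OO..OO..OO..O
................
................
................
................
................
................
O..OO..OO..OO..O

Derivation:
Op 1 fold_left: fold axis v@8; visible region now rows[0,16) x cols[0,8) = 16x8
Op 2 fold_left: fold axis v@4; visible region now rows[0,16) x cols[0,4) = 16x4
Op 3 fold_up: fold axis h@8; visible region now rows[0,8) x cols[0,4) = 8x4
Op 4 fold_right: fold axis v@2; visible region now rows[0,8) x cols[2,4) = 8x2
Op 5 fold_down: fold axis h@4; visible region now rows[4,8) x cols[2,4) = 4x2
Op 6 cut(3, 1): punch at orig (7,3); cuts so far [(7, 3)]; region rows[4,8) x cols[2,4) = 4x2
Unfold 1 (reflect across h@4): 2 holes -> [(0, 3), (7, 3)]
Unfold 2 (reflect across v@2): 4 holes -> [(0, 0), (0, 3), (7, 0), (7, 3)]
Unfold 3 (reflect across h@8): 8 holes -> [(0, 0), (0, 3), (7, 0), (7, 3), (8, 0), (8, 3), (15, 0), (15, 3)]
Unfold 4 (reflect across v@4): 16 holes -> [(0, 0), (0, 3), (0, 4), (0, 7), (7, 0), (7, 3), (7, 4), (7, 7), (8, 0), (8, 3), (8, 4), (8, 7), (15, 0), (15, 3), (15, 4), (15, 7)]
Unfold 5 (reflect across v@8): 32 holes -> [(0, 0), (0, 3), (0, 4), (0, 7), (0, 8), (0, 11), (0, 12), (0, 15), (7, 0), (7, 3), (7, 4), (7, 7), (7, 8), (7, 11), (7, 12), (7, 15), (8, 0), (8, 3), (8, 4), (8, 7), (8, 8), (8, 11), (8, 12), (8, 15), (15, 0), (15, 3), (15, 4), (15, 7), (15, 8), (15, 11), (15, 12), (15, 15)]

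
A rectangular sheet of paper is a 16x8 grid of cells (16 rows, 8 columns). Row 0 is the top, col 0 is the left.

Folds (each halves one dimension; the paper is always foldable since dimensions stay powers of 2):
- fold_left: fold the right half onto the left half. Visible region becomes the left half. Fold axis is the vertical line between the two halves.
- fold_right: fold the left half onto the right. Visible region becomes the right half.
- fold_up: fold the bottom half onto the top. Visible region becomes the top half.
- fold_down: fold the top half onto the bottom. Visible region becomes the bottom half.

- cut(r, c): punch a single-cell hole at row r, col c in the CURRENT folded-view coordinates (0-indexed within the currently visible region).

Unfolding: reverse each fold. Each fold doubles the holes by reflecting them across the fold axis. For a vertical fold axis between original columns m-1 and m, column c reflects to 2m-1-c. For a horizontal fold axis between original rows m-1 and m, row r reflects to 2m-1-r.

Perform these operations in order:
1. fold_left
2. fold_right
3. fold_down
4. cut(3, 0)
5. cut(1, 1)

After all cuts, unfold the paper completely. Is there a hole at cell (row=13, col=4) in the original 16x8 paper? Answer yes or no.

Answer: no

Derivation:
Op 1 fold_left: fold axis v@4; visible region now rows[0,16) x cols[0,4) = 16x4
Op 2 fold_right: fold axis v@2; visible region now rows[0,16) x cols[2,4) = 16x2
Op 3 fold_down: fold axis h@8; visible region now rows[8,16) x cols[2,4) = 8x2
Op 4 cut(3, 0): punch at orig (11,2); cuts so far [(11, 2)]; region rows[8,16) x cols[2,4) = 8x2
Op 5 cut(1, 1): punch at orig (9,3); cuts so far [(9, 3), (11, 2)]; region rows[8,16) x cols[2,4) = 8x2
Unfold 1 (reflect across h@8): 4 holes -> [(4, 2), (6, 3), (9, 3), (11, 2)]
Unfold 2 (reflect across v@2): 8 holes -> [(4, 1), (4, 2), (6, 0), (6, 3), (9, 0), (9, 3), (11, 1), (11, 2)]
Unfold 3 (reflect across v@4): 16 holes -> [(4, 1), (4, 2), (4, 5), (4, 6), (6, 0), (6, 3), (6, 4), (6, 7), (9, 0), (9, 3), (9, 4), (9, 7), (11, 1), (11, 2), (11, 5), (11, 6)]
Holes: [(4, 1), (4, 2), (4, 5), (4, 6), (6, 0), (6, 3), (6, 4), (6, 7), (9, 0), (9, 3), (9, 4), (9, 7), (11, 1), (11, 2), (11, 5), (11, 6)]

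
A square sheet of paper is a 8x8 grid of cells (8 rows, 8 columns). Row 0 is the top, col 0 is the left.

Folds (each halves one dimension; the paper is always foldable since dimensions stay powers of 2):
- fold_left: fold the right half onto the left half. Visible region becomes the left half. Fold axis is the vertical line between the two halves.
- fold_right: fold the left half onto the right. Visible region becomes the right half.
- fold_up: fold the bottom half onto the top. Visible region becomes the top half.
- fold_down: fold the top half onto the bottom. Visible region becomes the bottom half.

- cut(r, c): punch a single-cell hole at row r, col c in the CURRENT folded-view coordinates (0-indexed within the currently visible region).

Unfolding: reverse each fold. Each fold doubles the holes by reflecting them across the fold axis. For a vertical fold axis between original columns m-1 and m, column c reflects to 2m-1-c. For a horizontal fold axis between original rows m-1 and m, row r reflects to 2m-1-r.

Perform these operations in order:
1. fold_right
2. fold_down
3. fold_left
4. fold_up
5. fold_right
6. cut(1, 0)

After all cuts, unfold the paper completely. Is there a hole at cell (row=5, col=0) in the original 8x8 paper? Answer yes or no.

Answer: yes

Derivation:
Op 1 fold_right: fold axis v@4; visible region now rows[0,8) x cols[4,8) = 8x4
Op 2 fold_down: fold axis h@4; visible region now rows[4,8) x cols[4,8) = 4x4
Op 3 fold_left: fold axis v@6; visible region now rows[4,8) x cols[4,6) = 4x2
Op 4 fold_up: fold axis h@6; visible region now rows[4,6) x cols[4,6) = 2x2
Op 5 fold_right: fold axis v@5; visible region now rows[4,6) x cols[5,6) = 2x1
Op 6 cut(1, 0): punch at orig (5,5); cuts so far [(5, 5)]; region rows[4,6) x cols[5,6) = 2x1
Unfold 1 (reflect across v@5): 2 holes -> [(5, 4), (5, 5)]
Unfold 2 (reflect across h@6): 4 holes -> [(5, 4), (5, 5), (6, 4), (6, 5)]
Unfold 3 (reflect across v@6): 8 holes -> [(5, 4), (5, 5), (5, 6), (5, 7), (6, 4), (6, 5), (6, 6), (6, 7)]
Unfold 4 (reflect across h@4): 16 holes -> [(1, 4), (1, 5), (1, 6), (1, 7), (2, 4), (2, 5), (2, 6), (2, 7), (5, 4), (5, 5), (5, 6), (5, 7), (6, 4), (6, 5), (6, 6), (6, 7)]
Unfold 5 (reflect across v@4): 32 holes -> [(1, 0), (1, 1), (1, 2), (1, 3), (1, 4), (1, 5), (1, 6), (1, 7), (2, 0), (2, 1), (2, 2), (2, 3), (2, 4), (2, 5), (2, 6), (2, 7), (5, 0), (5, 1), (5, 2), (5, 3), (5, 4), (5, 5), (5, 6), (5, 7), (6, 0), (6, 1), (6, 2), (6, 3), (6, 4), (6, 5), (6, 6), (6, 7)]
Holes: [(1, 0), (1, 1), (1, 2), (1, 3), (1, 4), (1, 5), (1, 6), (1, 7), (2, 0), (2, 1), (2, 2), (2, 3), (2, 4), (2, 5), (2, 6), (2, 7), (5, 0), (5, 1), (5, 2), (5, 3), (5, 4), (5, 5), (5, 6), (5, 7), (6, 0), (6, 1), (6, 2), (6, 3), (6, 4), (6, 5), (6, 6), (6, 7)]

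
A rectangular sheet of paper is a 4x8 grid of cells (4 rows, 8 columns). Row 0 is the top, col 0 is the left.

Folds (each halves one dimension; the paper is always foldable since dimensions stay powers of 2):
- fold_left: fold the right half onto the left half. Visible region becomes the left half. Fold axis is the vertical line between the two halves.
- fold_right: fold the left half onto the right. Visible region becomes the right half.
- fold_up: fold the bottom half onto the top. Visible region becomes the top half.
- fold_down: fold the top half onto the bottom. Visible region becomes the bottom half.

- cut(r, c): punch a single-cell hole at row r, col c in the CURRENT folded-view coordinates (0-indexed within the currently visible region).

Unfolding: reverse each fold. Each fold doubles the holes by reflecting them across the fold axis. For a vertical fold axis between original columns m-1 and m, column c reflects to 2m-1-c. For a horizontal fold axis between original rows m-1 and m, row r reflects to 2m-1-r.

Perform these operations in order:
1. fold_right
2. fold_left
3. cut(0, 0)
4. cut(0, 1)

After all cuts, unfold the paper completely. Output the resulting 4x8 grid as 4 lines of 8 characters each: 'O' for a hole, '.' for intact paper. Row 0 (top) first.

Answer: OOOOOOOO
........
........
........

Derivation:
Op 1 fold_right: fold axis v@4; visible region now rows[0,4) x cols[4,8) = 4x4
Op 2 fold_left: fold axis v@6; visible region now rows[0,4) x cols[4,6) = 4x2
Op 3 cut(0, 0): punch at orig (0,4); cuts so far [(0, 4)]; region rows[0,4) x cols[4,6) = 4x2
Op 4 cut(0, 1): punch at orig (0,5); cuts so far [(0, 4), (0, 5)]; region rows[0,4) x cols[4,6) = 4x2
Unfold 1 (reflect across v@6): 4 holes -> [(0, 4), (0, 5), (0, 6), (0, 7)]
Unfold 2 (reflect across v@4): 8 holes -> [(0, 0), (0, 1), (0, 2), (0, 3), (0, 4), (0, 5), (0, 6), (0, 7)]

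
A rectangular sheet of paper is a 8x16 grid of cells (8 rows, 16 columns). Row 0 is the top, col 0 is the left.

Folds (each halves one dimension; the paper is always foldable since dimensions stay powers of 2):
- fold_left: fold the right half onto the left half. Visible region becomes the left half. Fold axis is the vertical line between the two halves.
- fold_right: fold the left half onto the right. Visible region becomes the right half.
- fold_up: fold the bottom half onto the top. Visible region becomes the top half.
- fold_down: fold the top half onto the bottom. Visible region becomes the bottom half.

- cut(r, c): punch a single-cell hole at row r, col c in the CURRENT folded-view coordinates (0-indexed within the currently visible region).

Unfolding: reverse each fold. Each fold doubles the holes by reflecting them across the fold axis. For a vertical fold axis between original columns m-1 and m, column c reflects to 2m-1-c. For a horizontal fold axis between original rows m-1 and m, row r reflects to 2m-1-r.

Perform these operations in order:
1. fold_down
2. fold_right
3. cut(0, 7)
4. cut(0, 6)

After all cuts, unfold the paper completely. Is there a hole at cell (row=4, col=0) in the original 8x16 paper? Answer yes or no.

Op 1 fold_down: fold axis h@4; visible region now rows[4,8) x cols[0,16) = 4x16
Op 2 fold_right: fold axis v@8; visible region now rows[4,8) x cols[8,16) = 4x8
Op 3 cut(0, 7): punch at orig (4,15); cuts so far [(4, 15)]; region rows[4,8) x cols[8,16) = 4x8
Op 4 cut(0, 6): punch at orig (4,14); cuts so far [(4, 14), (4, 15)]; region rows[4,8) x cols[8,16) = 4x8
Unfold 1 (reflect across v@8): 4 holes -> [(4, 0), (4, 1), (4, 14), (4, 15)]
Unfold 2 (reflect across h@4): 8 holes -> [(3, 0), (3, 1), (3, 14), (3, 15), (4, 0), (4, 1), (4, 14), (4, 15)]
Holes: [(3, 0), (3, 1), (3, 14), (3, 15), (4, 0), (4, 1), (4, 14), (4, 15)]

Answer: yes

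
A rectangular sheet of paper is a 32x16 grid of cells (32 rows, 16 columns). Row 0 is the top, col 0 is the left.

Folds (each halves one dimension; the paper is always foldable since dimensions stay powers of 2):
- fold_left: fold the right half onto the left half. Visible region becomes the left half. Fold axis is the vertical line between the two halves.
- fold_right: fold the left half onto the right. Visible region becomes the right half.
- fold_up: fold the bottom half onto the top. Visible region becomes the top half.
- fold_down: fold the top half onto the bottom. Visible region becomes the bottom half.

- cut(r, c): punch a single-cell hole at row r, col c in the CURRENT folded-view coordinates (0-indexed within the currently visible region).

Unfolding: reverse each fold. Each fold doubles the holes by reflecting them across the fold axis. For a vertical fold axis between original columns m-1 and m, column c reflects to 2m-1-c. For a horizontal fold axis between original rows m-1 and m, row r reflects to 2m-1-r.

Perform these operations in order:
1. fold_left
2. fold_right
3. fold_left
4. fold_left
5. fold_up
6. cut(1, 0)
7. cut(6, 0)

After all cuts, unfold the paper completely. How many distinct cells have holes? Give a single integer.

Answer: 64

Derivation:
Op 1 fold_left: fold axis v@8; visible region now rows[0,32) x cols[0,8) = 32x8
Op 2 fold_right: fold axis v@4; visible region now rows[0,32) x cols[4,8) = 32x4
Op 3 fold_left: fold axis v@6; visible region now rows[0,32) x cols[4,6) = 32x2
Op 4 fold_left: fold axis v@5; visible region now rows[0,32) x cols[4,5) = 32x1
Op 5 fold_up: fold axis h@16; visible region now rows[0,16) x cols[4,5) = 16x1
Op 6 cut(1, 0): punch at orig (1,4); cuts so far [(1, 4)]; region rows[0,16) x cols[4,5) = 16x1
Op 7 cut(6, 0): punch at orig (6,4); cuts so far [(1, 4), (6, 4)]; region rows[0,16) x cols[4,5) = 16x1
Unfold 1 (reflect across h@16): 4 holes -> [(1, 4), (6, 4), (25, 4), (30, 4)]
Unfold 2 (reflect across v@5): 8 holes -> [(1, 4), (1, 5), (6, 4), (6, 5), (25, 4), (25, 5), (30, 4), (30, 5)]
Unfold 3 (reflect across v@6): 16 holes -> [(1, 4), (1, 5), (1, 6), (1, 7), (6, 4), (6, 5), (6, 6), (6, 7), (25, 4), (25, 5), (25, 6), (25, 7), (30, 4), (30, 5), (30, 6), (30, 7)]
Unfold 4 (reflect across v@4): 32 holes -> [(1, 0), (1, 1), (1, 2), (1, 3), (1, 4), (1, 5), (1, 6), (1, 7), (6, 0), (6, 1), (6, 2), (6, 3), (6, 4), (6, 5), (6, 6), (6, 7), (25, 0), (25, 1), (25, 2), (25, 3), (25, 4), (25, 5), (25, 6), (25, 7), (30, 0), (30, 1), (30, 2), (30, 3), (30, 4), (30, 5), (30, 6), (30, 7)]
Unfold 5 (reflect across v@8): 64 holes -> [(1, 0), (1, 1), (1, 2), (1, 3), (1, 4), (1, 5), (1, 6), (1, 7), (1, 8), (1, 9), (1, 10), (1, 11), (1, 12), (1, 13), (1, 14), (1, 15), (6, 0), (6, 1), (6, 2), (6, 3), (6, 4), (6, 5), (6, 6), (6, 7), (6, 8), (6, 9), (6, 10), (6, 11), (6, 12), (6, 13), (6, 14), (6, 15), (25, 0), (25, 1), (25, 2), (25, 3), (25, 4), (25, 5), (25, 6), (25, 7), (25, 8), (25, 9), (25, 10), (25, 11), (25, 12), (25, 13), (25, 14), (25, 15), (30, 0), (30, 1), (30, 2), (30, 3), (30, 4), (30, 5), (30, 6), (30, 7), (30, 8), (30, 9), (30, 10), (30, 11), (30, 12), (30, 13), (30, 14), (30, 15)]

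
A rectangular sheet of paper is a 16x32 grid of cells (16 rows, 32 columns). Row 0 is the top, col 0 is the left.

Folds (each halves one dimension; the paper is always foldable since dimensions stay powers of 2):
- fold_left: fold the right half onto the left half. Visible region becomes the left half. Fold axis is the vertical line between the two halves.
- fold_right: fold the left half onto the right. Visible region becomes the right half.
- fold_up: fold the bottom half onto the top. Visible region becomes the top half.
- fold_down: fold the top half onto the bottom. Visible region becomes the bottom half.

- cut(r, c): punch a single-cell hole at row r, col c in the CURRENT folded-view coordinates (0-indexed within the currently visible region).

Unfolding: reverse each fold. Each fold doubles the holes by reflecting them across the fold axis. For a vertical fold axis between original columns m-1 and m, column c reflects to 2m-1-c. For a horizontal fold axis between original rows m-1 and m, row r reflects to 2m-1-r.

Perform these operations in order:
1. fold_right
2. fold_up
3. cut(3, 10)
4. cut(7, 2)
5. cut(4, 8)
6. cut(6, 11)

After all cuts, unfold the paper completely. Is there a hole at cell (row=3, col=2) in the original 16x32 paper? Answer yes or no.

Op 1 fold_right: fold axis v@16; visible region now rows[0,16) x cols[16,32) = 16x16
Op 2 fold_up: fold axis h@8; visible region now rows[0,8) x cols[16,32) = 8x16
Op 3 cut(3, 10): punch at orig (3,26); cuts so far [(3, 26)]; region rows[0,8) x cols[16,32) = 8x16
Op 4 cut(7, 2): punch at orig (7,18); cuts so far [(3, 26), (7, 18)]; region rows[0,8) x cols[16,32) = 8x16
Op 5 cut(4, 8): punch at orig (4,24); cuts so far [(3, 26), (4, 24), (7, 18)]; region rows[0,8) x cols[16,32) = 8x16
Op 6 cut(6, 11): punch at orig (6,27); cuts so far [(3, 26), (4, 24), (6, 27), (7, 18)]; region rows[0,8) x cols[16,32) = 8x16
Unfold 1 (reflect across h@8): 8 holes -> [(3, 26), (4, 24), (6, 27), (7, 18), (8, 18), (9, 27), (11, 24), (12, 26)]
Unfold 2 (reflect across v@16): 16 holes -> [(3, 5), (3, 26), (4, 7), (4, 24), (6, 4), (6, 27), (7, 13), (7, 18), (8, 13), (8, 18), (9, 4), (9, 27), (11, 7), (11, 24), (12, 5), (12, 26)]
Holes: [(3, 5), (3, 26), (4, 7), (4, 24), (6, 4), (6, 27), (7, 13), (7, 18), (8, 13), (8, 18), (9, 4), (9, 27), (11, 7), (11, 24), (12, 5), (12, 26)]

Answer: no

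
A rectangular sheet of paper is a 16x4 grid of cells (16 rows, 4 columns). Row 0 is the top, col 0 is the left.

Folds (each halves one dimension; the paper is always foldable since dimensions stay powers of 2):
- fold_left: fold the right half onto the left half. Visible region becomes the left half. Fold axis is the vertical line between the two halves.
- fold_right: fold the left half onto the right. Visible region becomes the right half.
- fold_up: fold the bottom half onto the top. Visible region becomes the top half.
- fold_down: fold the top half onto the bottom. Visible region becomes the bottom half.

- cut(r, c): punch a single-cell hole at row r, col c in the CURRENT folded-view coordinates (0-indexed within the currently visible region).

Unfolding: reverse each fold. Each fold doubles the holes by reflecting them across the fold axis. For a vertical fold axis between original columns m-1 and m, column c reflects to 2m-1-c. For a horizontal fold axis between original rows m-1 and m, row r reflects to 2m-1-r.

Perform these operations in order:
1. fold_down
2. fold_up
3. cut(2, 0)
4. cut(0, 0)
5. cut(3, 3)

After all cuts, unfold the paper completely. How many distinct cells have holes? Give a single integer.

Answer: 12

Derivation:
Op 1 fold_down: fold axis h@8; visible region now rows[8,16) x cols[0,4) = 8x4
Op 2 fold_up: fold axis h@12; visible region now rows[8,12) x cols[0,4) = 4x4
Op 3 cut(2, 0): punch at orig (10,0); cuts so far [(10, 0)]; region rows[8,12) x cols[0,4) = 4x4
Op 4 cut(0, 0): punch at orig (8,0); cuts so far [(8, 0), (10, 0)]; region rows[8,12) x cols[0,4) = 4x4
Op 5 cut(3, 3): punch at orig (11,3); cuts so far [(8, 0), (10, 0), (11, 3)]; region rows[8,12) x cols[0,4) = 4x4
Unfold 1 (reflect across h@12): 6 holes -> [(8, 0), (10, 0), (11, 3), (12, 3), (13, 0), (15, 0)]
Unfold 2 (reflect across h@8): 12 holes -> [(0, 0), (2, 0), (3, 3), (4, 3), (5, 0), (7, 0), (8, 0), (10, 0), (11, 3), (12, 3), (13, 0), (15, 0)]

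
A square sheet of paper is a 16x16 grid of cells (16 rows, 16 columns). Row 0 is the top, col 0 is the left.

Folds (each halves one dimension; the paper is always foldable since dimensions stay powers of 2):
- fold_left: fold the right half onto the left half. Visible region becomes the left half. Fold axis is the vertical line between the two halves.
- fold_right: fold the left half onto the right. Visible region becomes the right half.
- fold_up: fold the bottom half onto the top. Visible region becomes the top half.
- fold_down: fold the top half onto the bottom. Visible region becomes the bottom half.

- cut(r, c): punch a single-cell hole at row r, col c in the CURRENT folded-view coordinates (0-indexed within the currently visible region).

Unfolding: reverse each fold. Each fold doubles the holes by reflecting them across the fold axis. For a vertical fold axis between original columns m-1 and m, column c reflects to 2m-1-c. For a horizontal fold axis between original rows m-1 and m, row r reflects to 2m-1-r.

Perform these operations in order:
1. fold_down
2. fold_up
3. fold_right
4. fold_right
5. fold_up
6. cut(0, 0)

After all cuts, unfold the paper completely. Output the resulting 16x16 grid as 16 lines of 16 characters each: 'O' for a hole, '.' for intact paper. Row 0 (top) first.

Answer: ...OO......OO...
................
................
...OO......OO...
...OO......OO...
................
................
...OO......OO...
...OO......OO...
................
................
...OO......OO...
...OO......OO...
................
................
...OO......OO...

Derivation:
Op 1 fold_down: fold axis h@8; visible region now rows[8,16) x cols[0,16) = 8x16
Op 2 fold_up: fold axis h@12; visible region now rows[8,12) x cols[0,16) = 4x16
Op 3 fold_right: fold axis v@8; visible region now rows[8,12) x cols[8,16) = 4x8
Op 4 fold_right: fold axis v@12; visible region now rows[8,12) x cols[12,16) = 4x4
Op 5 fold_up: fold axis h@10; visible region now rows[8,10) x cols[12,16) = 2x4
Op 6 cut(0, 0): punch at orig (8,12); cuts so far [(8, 12)]; region rows[8,10) x cols[12,16) = 2x4
Unfold 1 (reflect across h@10): 2 holes -> [(8, 12), (11, 12)]
Unfold 2 (reflect across v@12): 4 holes -> [(8, 11), (8, 12), (11, 11), (11, 12)]
Unfold 3 (reflect across v@8): 8 holes -> [(8, 3), (8, 4), (8, 11), (8, 12), (11, 3), (11, 4), (11, 11), (11, 12)]
Unfold 4 (reflect across h@12): 16 holes -> [(8, 3), (8, 4), (8, 11), (8, 12), (11, 3), (11, 4), (11, 11), (11, 12), (12, 3), (12, 4), (12, 11), (12, 12), (15, 3), (15, 4), (15, 11), (15, 12)]
Unfold 5 (reflect across h@8): 32 holes -> [(0, 3), (0, 4), (0, 11), (0, 12), (3, 3), (3, 4), (3, 11), (3, 12), (4, 3), (4, 4), (4, 11), (4, 12), (7, 3), (7, 4), (7, 11), (7, 12), (8, 3), (8, 4), (8, 11), (8, 12), (11, 3), (11, 4), (11, 11), (11, 12), (12, 3), (12, 4), (12, 11), (12, 12), (15, 3), (15, 4), (15, 11), (15, 12)]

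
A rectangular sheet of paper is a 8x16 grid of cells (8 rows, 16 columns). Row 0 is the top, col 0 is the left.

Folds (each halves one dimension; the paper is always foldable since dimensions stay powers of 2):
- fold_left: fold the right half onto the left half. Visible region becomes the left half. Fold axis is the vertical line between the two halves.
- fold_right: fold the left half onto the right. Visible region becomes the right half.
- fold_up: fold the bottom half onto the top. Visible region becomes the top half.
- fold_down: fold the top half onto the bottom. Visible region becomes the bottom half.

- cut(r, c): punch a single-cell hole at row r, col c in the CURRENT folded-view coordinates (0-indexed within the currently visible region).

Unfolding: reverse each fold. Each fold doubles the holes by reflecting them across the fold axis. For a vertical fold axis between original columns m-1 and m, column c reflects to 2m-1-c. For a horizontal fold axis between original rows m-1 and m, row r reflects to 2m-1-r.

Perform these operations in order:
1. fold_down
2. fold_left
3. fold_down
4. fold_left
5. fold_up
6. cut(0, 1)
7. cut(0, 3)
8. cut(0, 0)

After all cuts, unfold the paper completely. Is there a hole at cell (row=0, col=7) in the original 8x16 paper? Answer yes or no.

Op 1 fold_down: fold axis h@4; visible region now rows[4,8) x cols[0,16) = 4x16
Op 2 fold_left: fold axis v@8; visible region now rows[4,8) x cols[0,8) = 4x8
Op 3 fold_down: fold axis h@6; visible region now rows[6,8) x cols[0,8) = 2x8
Op 4 fold_left: fold axis v@4; visible region now rows[6,8) x cols[0,4) = 2x4
Op 5 fold_up: fold axis h@7; visible region now rows[6,7) x cols[0,4) = 1x4
Op 6 cut(0, 1): punch at orig (6,1); cuts so far [(6, 1)]; region rows[6,7) x cols[0,4) = 1x4
Op 7 cut(0, 3): punch at orig (6,3); cuts so far [(6, 1), (6, 3)]; region rows[6,7) x cols[0,4) = 1x4
Op 8 cut(0, 0): punch at orig (6,0); cuts so far [(6, 0), (6, 1), (6, 3)]; region rows[6,7) x cols[0,4) = 1x4
Unfold 1 (reflect across h@7): 6 holes -> [(6, 0), (6, 1), (6, 3), (7, 0), (7, 1), (7, 3)]
Unfold 2 (reflect across v@4): 12 holes -> [(6, 0), (6, 1), (6, 3), (6, 4), (6, 6), (6, 7), (7, 0), (7, 1), (7, 3), (7, 4), (7, 6), (7, 7)]
Unfold 3 (reflect across h@6): 24 holes -> [(4, 0), (4, 1), (4, 3), (4, 4), (4, 6), (4, 7), (5, 0), (5, 1), (5, 3), (5, 4), (5, 6), (5, 7), (6, 0), (6, 1), (6, 3), (6, 4), (6, 6), (6, 7), (7, 0), (7, 1), (7, 3), (7, 4), (7, 6), (7, 7)]
Unfold 4 (reflect across v@8): 48 holes -> [(4, 0), (4, 1), (4, 3), (4, 4), (4, 6), (4, 7), (4, 8), (4, 9), (4, 11), (4, 12), (4, 14), (4, 15), (5, 0), (5, 1), (5, 3), (5, 4), (5, 6), (5, 7), (5, 8), (5, 9), (5, 11), (5, 12), (5, 14), (5, 15), (6, 0), (6, 1), (6, 3), (6, 4), (6, 6), (6, 7), (6, 8), (6, 9), (6, 11), (6, 12), (6, 14), (6, 15), (7, 0), (7, 1), (7, 3), (7, 4), (7, 6), (7, 7), (7, 8), (7, 9), (7, 11), (7, 12), (7, 14), (7, 15)]
Unfold 5 (reflect across h@4): 96 holes -> [(0, 0), (0, 1), (0, 3), (0, 4), (0, 6), (0, 7), (0, 8), (0, 9), (0, 11), (0, 12), (0, 14), (0, 15), (1, 0), (1, 1), (1, 3), (1, 4), (1, 6), (1, 7), (1, 8), (1, 9), (1, 11), (1, 12), (1, 14), (1, 15), (2, 0), (2, 1), (2, 3), (2, 4), (2, 6), (2, 7), (2, 8), (2, 9), (2, 11), (2, 12), (2, 14), (2, 15), (3, 0), (3, 1), (3, 3), (3, 4), (3, 6), (3, 7), (3, 8), (3, 9), (3, 11), (3, 12), (3, 14), (3, 15), (4, 0), (4, 1), (4, 3), (4, 4), (4, 6), (4, 7), (4, 8), (4, 9), (4, 11), (4, 12), (4, 14), (4, 15), (5, 0), (5, 1), (5, 3), (5, 4), (5, 6), (5, 7), (5, 8), (5, 9), (5, 11), (5, 12), (5, 14), (5, 15), (6, 0), (6, 1), (6, 3), (6, 4), (6, 6), (6, 7), (6, 8), (6, 9), (6, 11), (6, 12), (6, 14), (6, 15), (7, 0), (7, 1), (7, 3), (7, 4), (7, 6), (7, 7), (7, 8), (7, 9), (7, 11), (7, 12), (7, 14), (7, 15)]
Holes: [(0, 0), (0, 1), (0, 3), (0, 4), (0, 6), (0, 7), (0, 8), (0, 9), (0, 11), (0, 12), (0, 14), (0, 15), (1, 0), (1, 1), (1, 3), (1, 4), (1, 6), (1, 7), (1, 8), (1, 9), (1, 11), (1, 12), (1, 14), (1, 15), (2, 0), (2, 1), (2, 3), (2, 4), (2, 6), (2, 7), (2, 8), (2, 9), (2, 11), (2, 12), (2, 14), (2, 15), (3, 0), (3, 1), (3, 3), (3, 4), (3, 6), (3, 7), (3, 8), (3, 9), (3, 11), (3, 12), (3, 14), (3, 15), (4, 0), (4, 1), (4, 3), (4, 4), (4, 6), (4, 7), (4, 8), (4, 9), (4, 11), (4, 12), (4, 14), (4, 15), (5, 0), (5, 1), (5, 3), (5, 4), (5, 6), (5, 7), (5, 8), (5, 9), (5, 11), (5, 12), (5, 14), (5, 15), (6, 0), (6, 1), (6, 3), (6, 4), (6, 6), (6, 7), (6, 8), (6, 9), (6, 11), (6, 12), (6, 14), (6, 15), (7, 0), (7, 1), (7, 3), (7, 4), (7, 6), (7, 7), (7, 8), (7, 9), (7, 11), (7, 12), (7, 14), (7, 15)]

Answer: yes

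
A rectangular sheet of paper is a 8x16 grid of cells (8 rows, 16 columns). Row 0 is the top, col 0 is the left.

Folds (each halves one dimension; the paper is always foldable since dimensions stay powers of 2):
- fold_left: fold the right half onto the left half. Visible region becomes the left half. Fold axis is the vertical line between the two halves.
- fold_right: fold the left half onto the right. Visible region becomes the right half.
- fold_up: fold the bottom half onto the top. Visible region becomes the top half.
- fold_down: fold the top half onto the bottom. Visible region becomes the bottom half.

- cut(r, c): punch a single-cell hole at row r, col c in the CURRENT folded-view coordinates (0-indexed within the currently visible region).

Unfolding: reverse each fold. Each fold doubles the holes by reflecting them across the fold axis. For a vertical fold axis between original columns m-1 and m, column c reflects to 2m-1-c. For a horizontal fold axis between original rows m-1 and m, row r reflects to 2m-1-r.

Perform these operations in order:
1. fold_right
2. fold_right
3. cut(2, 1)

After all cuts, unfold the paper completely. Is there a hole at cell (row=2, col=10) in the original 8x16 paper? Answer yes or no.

Answer: yes

Derivation:
Op 1 fold_right: fold axis v@8; visible region now rows[0,8) x cols[8,16) = 8x8
Op 2 fold_right: fold axis v@12; visible region now rows[0,8) x cols[12,16) = 8x4
Op 3 cut(2, 1): punch at orig (2,13); cuts so far [(2, 13)]; region rows[0,8) x cols[12,16) = 8x4
Unfold 1 (reflect across v@12): 2 holes -> [(2, 10), (2, 13)]
Unfold 2 (reflect across v@8): 4 holes -> [(2, 2), (2, 5), (2, 10), (2, 13)]
Holes: [(2, 2), (2, 5), (2, 10), (2, 13)]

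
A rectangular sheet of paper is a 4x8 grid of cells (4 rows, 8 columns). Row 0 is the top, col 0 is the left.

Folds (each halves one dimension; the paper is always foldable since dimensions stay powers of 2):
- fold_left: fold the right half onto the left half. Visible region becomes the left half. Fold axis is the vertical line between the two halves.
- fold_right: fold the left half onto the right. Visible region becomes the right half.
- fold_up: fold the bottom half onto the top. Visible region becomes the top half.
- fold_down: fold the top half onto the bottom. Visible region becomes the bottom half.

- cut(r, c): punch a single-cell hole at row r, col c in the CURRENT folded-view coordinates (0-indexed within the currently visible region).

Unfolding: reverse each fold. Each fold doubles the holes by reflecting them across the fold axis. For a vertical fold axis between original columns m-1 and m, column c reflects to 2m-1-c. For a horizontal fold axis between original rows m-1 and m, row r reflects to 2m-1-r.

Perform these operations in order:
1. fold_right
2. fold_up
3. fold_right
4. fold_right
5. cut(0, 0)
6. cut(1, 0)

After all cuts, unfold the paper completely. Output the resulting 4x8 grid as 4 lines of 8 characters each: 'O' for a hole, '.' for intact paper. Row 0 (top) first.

Answer: OOOOOOOO
OOOOOOOO
OOOOOOOO
OOOOOOOO

Derivation:
Op 1 fold_right: fold axis v@4; visible region now rows[0,4) x cols[4,8) = 4x4
Op 2 fold_up: fold axis h@2; visible region now rows[0,2) x cols[4,8) = 2x4
Op 3 fold_right: fold axis v@6; visible region now rows[0,2) x cols[6,8) = 2x2
Op 4 fold_right: fold axis v@7; visible region now rows[0,2) x cols[7,8) = 2x1
Op 5 cut(0, 0): punch at orig (0,7); cuts so far [(0, 7)]; region rows[0,2) x cols[7,8) = 2x1
Op 6 cut(1, 0): punch at orig (1,7); cuts so far [(0, 7), (1, 7)]; region rows[0,2) x cols[7,8) = 2x1
Unfold 1 (reflect across v@7): 4 holes -> [(0, 6), (0, 7), (1, 6), (1, 7)]
Unfold 2 (reflect across v@6): 8 holes -> [(0, 4), (0, 5), (0, 6), (0, 7), (1, 4), (1, 5), (1, 6), (1, 7)]
Unfold 3 (reflect across h@2): 16 holes -> [(0, 4), (0, 5), (0, 6), (0, 7), (1, 4), (1, 5), (1, 6), (1, 7), (2, 4), (2, 5), (2, 6), (2, 7), (3, 4), (3, 5), (3, 6), (3, 7)]
Unfold 4 (reflect across v@4): 32 holes -> [(0, 0), (0, 1), (0, 2), (0, 3), (0, 4), (0, 5), (0, 6), (0, 7), (1, 0), (1, 1), (1, 2), (1, 3), (1, 4), (1, 5), (1, 6), (1, 7), (2, 0), (2, 1), (2, 2), (2, 3), (2, 4), (2, 5), (2, 6), (2, 7), (3, 0), (3, 1), (3, 2), (3, 3), (3, 4), (3, 5), (3, 6), (3, 7)]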